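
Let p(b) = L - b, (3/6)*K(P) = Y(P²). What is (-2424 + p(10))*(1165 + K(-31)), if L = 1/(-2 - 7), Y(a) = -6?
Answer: -25258771/9 ≈ -2.8065e+6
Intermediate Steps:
K(P) = -12 (K(P) = 2*(-6) = -12)
L = -⅑ (L = 1/(-9) = -⅑ ≈ -0.11111)
p(b) = -⅑ - b
(-2424 + p(10))*(1165 + K(-31)) = (-2424 + (-⅑ - 1*10))*(1165 - 12) = (-2424 + (-⅑ - 10))*1153 = (-2424 - 91/9)*1153 = -21907/9*1153 = -25258771/9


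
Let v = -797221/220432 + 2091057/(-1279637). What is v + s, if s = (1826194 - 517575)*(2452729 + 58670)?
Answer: 927022699510099447146103/282072943184 ≈ 3.2865e+12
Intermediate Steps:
s = 3286464447981 (s = 1308619*2511399 = 3286464447981)
v = -1481089365401/282072943184 (v = -797221*1/220432 + 2091057*(-1/1279637) = -797221/220432 - 2091057/1279637 = -1481089365401/282072943184 ≈ -5.2507)
v + s = -1481089365401/282072943184 + 3286464447981 = 927022699510099447146103/282072943184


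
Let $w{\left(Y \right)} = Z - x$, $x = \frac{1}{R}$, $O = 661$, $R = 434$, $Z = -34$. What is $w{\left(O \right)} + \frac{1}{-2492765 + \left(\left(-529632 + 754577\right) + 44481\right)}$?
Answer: $- \frac{32809814057}{964929126} \approx -34.002$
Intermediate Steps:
$x = \frac{1}{434} \approx 0.0023041$
$w{\left(Y \right)} = - \frac{14757}{434}$ ($w{\left(Y \right)} = -34 - \frac{1}{434} = - \frac{14757}{434}$)
$w{\left(O \right)} + \frac{1}{-2492765 + \left(\left(-529632 + 754577\right) + 44481\right)} = - \frac{14757}{434} + \frac{1}{-2492765 + \left(\left(-529632 + 754577\right) + 44481\right)} = - \frac{14757}{434} + \frac{1}{-2492765 + \left(224945 + 44481\right)} = - \frac{14757}{434} + \frac{1}{-2492765 + 269426} = - \frac{14757}{434} + \frac{1}{-2223339} = - \frac{14757}{434} - \frac{1}{2223339} = - \frac{32809814057}{964929126}$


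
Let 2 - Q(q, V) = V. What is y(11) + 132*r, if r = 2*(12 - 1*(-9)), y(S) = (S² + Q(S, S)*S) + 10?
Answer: 5576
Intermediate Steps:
Q(q, V) = 2 - V
y(S) = 10 + S² + S*(2 - S) (y(S) = (S² + (2 - S)*S) + 10 = (S² + S*(2 - S)) + 10 = 10 + S² + S*(2 - S))
r = 42 (r = 2*(12 + 9) = 2*21 = 42)
y(11) + 132*r = (10 + 2*11) + 132*42 = (10 + 22) + 5544 = 32 + 5544 = 5576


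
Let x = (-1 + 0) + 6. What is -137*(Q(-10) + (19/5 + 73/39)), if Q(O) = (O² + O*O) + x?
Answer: -5628097/195 ≈ -28862.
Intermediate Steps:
x = 5 (x = -1 + 6 = 5)
Q(O) = 5 + 2*O² (Q(O) = (O² + O*O) + 5 = (O² + O²) + 5 = 2*O² + 5 = 5 + 2*O²)
-137*(Q(-10) + (19/5 + 73/39)) = -137*((5 + 2*(-10)²) + (19/5 + 73/39)) = -137*((5 + 2*100) + (19*(⅕) + 73*(1/39))) = -137*((5 + 200) + (19/5 + 73/39)) = -137*(205 + 1106/195) = -137*41081/195 = -5628097/195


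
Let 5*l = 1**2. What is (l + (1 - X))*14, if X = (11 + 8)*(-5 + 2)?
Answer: 4074/5 ≈ 814.80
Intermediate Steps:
X = -57 (X = 19*(-3) = -57)
l = 1/5 (l = (1/5)*1**2 = (1/5)*1 = 1/5 ≈ 0.20000)
(l + (1 - X))*14 = (1/5 + (1 - 1*(-57)))*14 = (1/5 + (1 + 57))*14 = (1/5 + 58)*14 = (291/5)*14 = 4074/5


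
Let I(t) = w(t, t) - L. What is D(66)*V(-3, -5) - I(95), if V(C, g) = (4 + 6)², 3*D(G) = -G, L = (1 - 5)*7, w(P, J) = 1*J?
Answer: -2323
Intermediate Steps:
w(P, J) = J
L = -28 (L = -4*7 = -28)
I(t) = 28 + t (I(t) = t - 1*(-28) = t + 28 = 28 + t)
D(G) = -G/3 (D(G) = (-G)/3 = -G/3)
V(C, g) = 100 (V(C, g) = 10² = 100)
D(66)*V(-3, -5) - I(95) = -⅓*66*100 - (28 + 95) = -22*100 - 1*123 = -2200 - 123 = -2323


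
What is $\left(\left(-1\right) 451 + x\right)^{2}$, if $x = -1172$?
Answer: $2634129$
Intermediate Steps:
$\left(\left(-1\right) 451 + x\right)^{2} = \left(\left(-1\right) 451 - 1172\right)^{2} = \left(-451 - 1172\right)^{2} = \left(-1623\right)^{2} = 2634129$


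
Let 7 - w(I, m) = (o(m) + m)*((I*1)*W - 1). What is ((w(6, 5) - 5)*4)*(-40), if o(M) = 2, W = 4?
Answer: 25440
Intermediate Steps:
w(I, m) = 7 - (-1 + 4*I)*(2 + m) (w(I, m) = 7 - (2 + m)*((I*1)*4 - 1) = 7 - (2 + m)*(I*4 - 1) = 7 - (2 + m)*(4*I - 1) = 7 - (2 + m)*(-1 + 4*I) = 7 - (-1 + 4*I)*(2 + m))
((w(6, 5) - 5)*4)*(-40) = (((9 + 5 - 8*6 - 4*6*5) - 5)*4)*(-40) = (((9 + 5 - 48 - 120) - 5)*4)*(-40) = ((-154 - 5)*4)*(-40) = -159*4*(-40) = -636*(-40) = 25440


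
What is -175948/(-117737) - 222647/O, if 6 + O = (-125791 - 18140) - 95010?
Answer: 2967653765/1223169693 ≈ 2.4262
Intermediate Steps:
O = -238947 (O = -6 + ((-125791 - 18140) - 95010) = -6 + (-143931 - 95010) = -6 - 238941 = -238947)
-175948/(-117737) - 222647/O = -175948/(-117737) - 222647/(-238947) = -175948*(-1/117737) - 222647*(-1/238947) = 175948/117737 + 222647/238947 = 2967653765/1223169693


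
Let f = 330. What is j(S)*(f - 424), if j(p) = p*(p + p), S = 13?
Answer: -31772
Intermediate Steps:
j(p) = 2*p**2 (j(p) = p*(2*p) = 2*p**2)
j(S)*(f - 424) = (2*13**2)*(330 - 424) = (2*169)*(-94) = 338*(-94) = -31772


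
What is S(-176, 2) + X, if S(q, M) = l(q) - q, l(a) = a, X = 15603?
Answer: 15603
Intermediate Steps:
S(q, M) = 0 (S(q, M) = q - q = 0)
S(-176, 2) + X = 0 + 15603 = 15603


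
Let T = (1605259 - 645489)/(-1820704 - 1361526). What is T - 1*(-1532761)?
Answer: 487759707726/318223 ≈ 1.5328e+6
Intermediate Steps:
T = -95977/318223 (T = 959770/(-3182230) = 959770*(-1/3182230) = -95977/318223 ≈ -0.30160)
T - 1*(-1532761) = -95977/318223 - 1*(-1532761) = -95977/318223 + 1532761 = 487759707726/318223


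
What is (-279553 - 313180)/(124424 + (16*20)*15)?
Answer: -592733/129224 ≈ -4.5869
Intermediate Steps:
(-279553 - 313180)/(124424 + (16*20)*15) = -592733/(124424 + 320*15) = -592733/(124424 + 4800) = -592733/129224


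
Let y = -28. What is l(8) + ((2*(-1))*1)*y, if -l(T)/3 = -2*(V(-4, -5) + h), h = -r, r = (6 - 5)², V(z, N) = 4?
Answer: 74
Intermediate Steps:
r = 1 (r = 1² = 1)
h = -1 (h = -1*1 = -1)
l(T) = 18 (l(T) = -(-6)*(4 - 1) = -(-6)*3 = -3*(-6) = 18)
l(8) + ((2*(-1))*1)*y = 18 + ((2*(-1))*1)*(-28) = 18 - 2*1*(-28) = 18 - 2*(-28) = 18 + 56 = 74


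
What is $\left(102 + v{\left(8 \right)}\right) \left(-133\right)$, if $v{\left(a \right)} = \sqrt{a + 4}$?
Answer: $-13566 - 266 \sqrt{3} \approx -14027.0$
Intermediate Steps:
$v{\left(a \right)} = \sqrt{4 + a}$
$\left(102 + v{\left(8 \right)}\right) \left(-133\right) = \left(102 + \sqrt{4 + 8}\right) \left(-133\right) = \left(102 + \sqrt{12}\right) \left(-133\right) = \left(102 + 2 \sqrt{3}\right) \left(-133\right) = -13566 - 266 \sqrt{3}$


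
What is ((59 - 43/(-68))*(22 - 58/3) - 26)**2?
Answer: 46022656/2601 ≈ 17694.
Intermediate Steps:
((59 - 43/(-68))*(22 - 58/3) - 26)**2 = ((59 - 43*(-1/68))*(22 - 58*1/3) - 26)**2 = ((59 + 43/68)*(22 - 58/3) - 26)**2 = ((4055/68)*(8/3) - 26)**2 = (8110/51 - 26)**2 = (6784/51)**2 = 46022656/2601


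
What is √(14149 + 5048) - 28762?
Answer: -28762 + 9*√237 ≈ -28623.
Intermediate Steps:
√(14149 + 5048) - 28762 = √19197 - 28762 = 9*√237 - 28762 = -28762 + 9*√237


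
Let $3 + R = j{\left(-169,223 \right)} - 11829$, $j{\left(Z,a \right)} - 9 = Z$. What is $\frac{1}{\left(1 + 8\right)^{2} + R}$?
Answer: $- \frac{1}{11911} \approx -8.3956 \cdot 10^{-5}$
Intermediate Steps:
$j{\left(Z,a \right)} = 9 + Z$
$R = -11992$ ($R = -3 + \left(\left(9 - 169\right) - 11829\right) = -3 - 11989 = -11992$)
$\frac{1}{\left(1 + 8\right)^{2} + R} = \frac{1}{\left(1 + 8\right)^{2} - 11992} = \frac{1}{9^{2} - 11992} = \frac{1}{81 - 11992} = \frac{1}{-11911} = - \frac{1}{11911}$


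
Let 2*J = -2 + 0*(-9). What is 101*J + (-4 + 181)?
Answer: 76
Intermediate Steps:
J = -1 (J = (-2 + 0*(-9))/2 = (-2 + 0)/2 = (½)*(-2) = -1)
101*J + (-4 + 181) = 101*(-1) + (-4 + 181) = -101 + 177 = 76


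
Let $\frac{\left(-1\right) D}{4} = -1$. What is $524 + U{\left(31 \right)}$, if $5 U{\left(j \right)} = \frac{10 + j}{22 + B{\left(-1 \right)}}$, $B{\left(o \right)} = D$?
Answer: $\frac{68161}{130} \approx 524.32$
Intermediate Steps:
$D = 4$ ($D = \left(-4\right) \left(-1\right) = 4$)
$B{\left(o \right)} = 4$
$U{\left(j \right)} = \frac{1}{13} + \frac{j}{130}$ ($U{\left(j \right)} = \frac{\left(10 + j\right) \frac{1}{22 + 4}}{5} = \frac{\left(10 + j\right) \frac{1}{26}}{5} = \frac{\frac{5}{13} + \frac{j}{26}}{5} = \frac{1}{13} + \frac{j}{130}$)
$524 + U{\left(31 \right)} = 524 + \left(\frac{1}{13} + \frac{1}{130} \cdot 31\right) = 524 + \left(\frac{1}{13} + \frac{31}{130}\right) = 524 + \frac{41}{130} = \frac{68161}{130}$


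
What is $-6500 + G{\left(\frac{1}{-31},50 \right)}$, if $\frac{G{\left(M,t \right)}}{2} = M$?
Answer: $- \frac{201502}{31} \approx -6500.1$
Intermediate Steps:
$G{\left(M,t \right)} = 2 M$
$-6500 + G{\left(\frac{1}{-31},50 \right)} = -6500 + \frac{2}{-31} = -6500 + 2 \left(- \frac{1}{31}\right) = -6500 - \frac{2}{31} = - \frac{201502}{31}$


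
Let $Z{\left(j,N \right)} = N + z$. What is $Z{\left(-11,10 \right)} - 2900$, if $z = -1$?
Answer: $-2891$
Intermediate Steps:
$Z{\left(j,N \right)} = -1 + N$ ($Z{\left(j,N \right)} = N - 1 = -1 + N$)
$Z{\left(-11,10 \right)} - 2900 = \left(-1 + 10\right) - 2900 = 9 - 2900 = -2891$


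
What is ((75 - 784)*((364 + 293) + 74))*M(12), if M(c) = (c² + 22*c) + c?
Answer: -217677180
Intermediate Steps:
M(c) = c² + 23*c
((75 - 784)*((364 + 293) + 74))*M(12) = ((75 - 784)*((364 + 293) + 74))*(12*(23 + 12)) = (-709*(657 + 74))*(12*35) = -709*731*420 = -518279*420 = -217677180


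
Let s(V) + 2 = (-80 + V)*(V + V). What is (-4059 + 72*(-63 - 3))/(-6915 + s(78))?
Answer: 8811/7229 ≈ 1.2188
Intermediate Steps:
s(V) = -2 + 2*V*(-80 + V) (s(V) = -2 + (-80 + V)*(V + V) = -2 + (-80 + V)*(2*V) = -2 + 2*V*(-80 + V))
(-4059 + 72*(-63 - 3))/(-6915 + s(78)) = (-4059 + 72*(-63 - 3))/(-6915 + (-2 - 160*78 + 2*78**2)) = (-4059 + 72*(-66))/(-6915 + (-2 - 12480 + 2*6084)) = (-4059 - 4752)/(-6915 + (-2 - 12480 + 12168)) = -8811/(-6915 - 314) = -8811/(-7229) = -8811*(-1/7229) = 8811/7229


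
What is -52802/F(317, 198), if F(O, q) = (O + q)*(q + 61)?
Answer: -52802/133385 ≈ -0.39586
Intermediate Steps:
F(O, q) = (61 + q)*(O + q) (F(O, q) = (O + q)*(61 + q) = (61 + q)*(O + q))
-52802/F(317, 198) = -52802/(198² + 61*317 + 61*198 + 317*198) = -52802/(39204 + 19337 + 12078 + 62766) = -52802/133385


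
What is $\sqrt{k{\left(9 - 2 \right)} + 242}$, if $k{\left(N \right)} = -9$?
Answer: $\sqrt{233} \approx 15.264$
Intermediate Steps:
$\sqrt{k{\left(9 - 2 \right)} + 242} = \sqrt{-9 + 242} = \sqrt{233}$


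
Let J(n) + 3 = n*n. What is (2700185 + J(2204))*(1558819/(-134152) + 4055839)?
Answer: 2056088949612485391/67076 ≈ 3.0653e+13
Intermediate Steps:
J(n) = -3 + n² (J(n) = -3 + n*n = -3 + n²)
(2700185 + J(2204))*(1558819/(-134152) + 4055839) = (2700185 + (-3 + 2204²))*(1558819/(-134152) + 4055839) = (2700185 + (-3 + 4857616))*(1558819*(-1/134152) + 4055839) = (2700185 + 4857613)*(-1558819/134152 + 4055839) = 7557798*(544097354709/134152) = 2056088949612485391/67076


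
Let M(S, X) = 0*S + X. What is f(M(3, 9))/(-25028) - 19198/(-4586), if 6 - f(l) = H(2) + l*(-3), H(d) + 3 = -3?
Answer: 240154345/57389204 ≈ 4.1847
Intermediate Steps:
M(S, X) = X (M(S, X) = 0 + X = X)
H(d) = -6 (H(d) = -3 - 3 = -6)
f(l) = 12 + 3*l (f(l) = 6 - (-6 + l*(-3)) = 6 - (-6 - 3*l) = 6 + (6 + 3*l) = 12 + 3*l)
f(M(3, 9))/(-25028) - 19198/(-4586) = (12 + 3*9)/(-25028) - 19198/(-4586) = (12 + 27)*(-1/25028) - 19198*(-1/4586) = 39*(-1/25028) + 9599/2293 = -39/25028 + 9599/2293 = 240154345/57389204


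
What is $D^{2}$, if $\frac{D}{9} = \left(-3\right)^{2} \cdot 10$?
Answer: $656100$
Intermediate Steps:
$D = 810$ ($D = 9 \left(-3\right)^{2} \cdot 10 = 9 \cdot 9 \cdot 10 = 9 \cdot 90 = 810$)
$D^{2} = 810^{2} = 656100$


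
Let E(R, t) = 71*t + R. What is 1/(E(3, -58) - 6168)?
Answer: -1/10283 ≈ -9.7248e-5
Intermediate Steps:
E(R, t) = R + 71*t
1/(E(3, -58) - 6168) = 1/((3 + 71*(-58)) - 6168) = 1/((3 - 4118) - 6168) = 1/(-4115 - 6168) = 1/(-10283) = -1/10283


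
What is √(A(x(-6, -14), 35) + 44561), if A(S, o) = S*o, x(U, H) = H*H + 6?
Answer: √51631 ≈ 227.22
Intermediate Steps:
x(U, H) = 6 + H² (x(U, H) = H² + 6 = 6 + H²)
√(A(x(-6, -14), 35) + 44561) = √((6 + (-14)²)*35 + 44561) = √((6 + 196)*35 + 44561) = √(202*35 + 44561) = √(7070 + 44561) = √51631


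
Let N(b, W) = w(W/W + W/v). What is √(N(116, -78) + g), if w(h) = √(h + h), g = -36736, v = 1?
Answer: √(-36736 + I*√154) ≈ 0.0324 + 191.67*I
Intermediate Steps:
w(h) = √2*√h (w(h) = √(2*h) = √2*√h)
N(b, W) = √2*√(1 + W) (N(b, W) = √2*√(W/W + W/1) = √2*√(1 + W*1) = √2*√(1 + W))
√(N(116, -78) + g) = √(√(2 + 2*(-78)) - 36736) = √(√(2 - 156) - 36736) = √(√(-154) - 36736) = √(I*√154 - 36736) = √(-36736 + I*√154)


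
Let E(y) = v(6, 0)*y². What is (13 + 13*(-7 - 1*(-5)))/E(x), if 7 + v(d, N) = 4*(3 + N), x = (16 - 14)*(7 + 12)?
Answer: -13/7220 ≈ -0.0018006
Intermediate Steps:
x = 38 (x = 2*19 = 38)
v(d, N) = 5 + 4*N (v(d, N) = -7 + 4*(3 + N) = -7 + (12 + 4*N) = 5 + 4*N)
E(y) = 5*y² (E(y) = (5 + 4*0)*y² = (5 + 0)*y² = 5*y²)
(13 + 13*(-7 - 1*(-5)))/E(x) = (13 + 13*(-7 - 1*(-5)))/((5*38²)) = (13 + 13*(-7 + 5))/((5*1444)) = (13 + 13*(-2))/7220 = (13 - 26)*(1/7220) = -13*1/7220 = -13/7220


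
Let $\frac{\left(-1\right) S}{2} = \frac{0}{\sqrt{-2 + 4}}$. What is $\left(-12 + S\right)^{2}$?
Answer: $144$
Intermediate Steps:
$S = 0$ ($S = - 2 \frac{0}{\sqrt{-2 + 4}} = - 2 \frac{0}{\sqrt{2}} = - 2 \cdot 0 \frac{\sqrt{2}}{2} = \left(-2\right) 0 = 0$)
$\left(-12 + S\right)^{2} = \left(-12 + 0\right)^{2} = \left(-12\right)^{2} = 144$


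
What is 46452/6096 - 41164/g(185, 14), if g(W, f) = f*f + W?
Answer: -153043/1524 ≈ -100.42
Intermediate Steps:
g(W, f) = W + f**2 (g(W, f) = f**2 + W = W + f**2)
46452/6096 - 41164/g(185, 14) = 46452/6096 - 41164/(185 + 14**2) = 46452*(1/6096) - 41164/(185 + 196) = 3871/508 - 41164/381 = -153043/1524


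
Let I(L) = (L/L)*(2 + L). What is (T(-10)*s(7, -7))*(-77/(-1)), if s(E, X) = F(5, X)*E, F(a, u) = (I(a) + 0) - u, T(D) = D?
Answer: -75460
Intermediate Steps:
I(L) = 2 + L (I(L) = 1*(2 + L) = 2 + L)
F(a, u) = 2 + a - u (F(a, u) = ((2 + a) + 0) - u = (2 + a) - u = 2 + a - u)
s(E, X) = E*(7 - X) (s(E, X) = (2 + 5 - X)*E = (7 - X)*E = E*(7 - X))
(T(-10)*s(7, -7))*(-77/(-1)) = (-70*(7 - 1*(-7)))*(-77/(-1)) = (-70*(7 + 7))*(-77*(-1)) = -70*14*77 = -10*98*77 = -980*77 = -75460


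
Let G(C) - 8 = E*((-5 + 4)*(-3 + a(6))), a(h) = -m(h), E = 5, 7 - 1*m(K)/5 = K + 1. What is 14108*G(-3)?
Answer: 324484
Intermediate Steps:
m(K) = 30 - 5*K (m(K) = 35 - 5*(K + 1) = 35 - 5*(1 + K) = 35 + (-5 - 5*K) = 30 - 5*K)
a(h) = -30 + 5*h (a(h) = -(30 - 5*h) = -30 + 5*h)
G(C) = 23 (G(C) = 8 + 5*((-5 + 4)*(-3 + (-30 + 5*6))) = 8 + 5*(-(-3 + (-30 + 30))) = 8 + 5*(-(-3 + 0)) = 8 + 5*(-1*(-3)) = 8 + 5*3 = 8 + 15 = 23)
14108*G(-3) = 14108*23 = 324484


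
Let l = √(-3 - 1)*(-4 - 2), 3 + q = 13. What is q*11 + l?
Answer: 110 - 12*I ≈ 110.0 - 12.0*I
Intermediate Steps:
q = 10 (q = -3 + 13 = 10)
l = -12*I (l = √(-4)*(-6) = (2*I)*(-6) = -12*I ≈ -12.0*I)
q*11 + l = 10*11 - 12*I = 110 - 12*I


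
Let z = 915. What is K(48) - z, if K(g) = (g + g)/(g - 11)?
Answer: -33759/37 ≈ -912.41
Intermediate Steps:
K(g) = 2*g/(-11 + g) (K(g) = (2*g)/(-11 + g) = 2*g/(-11 + g))
K(48) - z = 2*48/(-11 + 48) - 1*915 = 2*48/37 - 915 = 2*48*(1/37) - 915 = 96/37 - 915 = -33759/37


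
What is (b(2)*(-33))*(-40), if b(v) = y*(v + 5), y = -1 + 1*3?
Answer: 18480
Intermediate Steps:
y = 2 (y = -1 + 3 = 2)
b(v) = 10 + 2*v (b(v) = 2*(v + 5) = 2*(5 + v) = 10 + 2*v)
(b(2)*(-33))*(-40) = ((10 + 2*2)*(-33))*(-40) = ((10 + 4)*(-33))*(-40) = (14*(-33))*(-40) = -462*(-40) = 18480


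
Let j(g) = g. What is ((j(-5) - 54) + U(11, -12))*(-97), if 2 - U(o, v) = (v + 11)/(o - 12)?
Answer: 5626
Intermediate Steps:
U(o, v) = 2 - (11 + v)/(-12 + o) (U(o, v) = 2 - (v + 11)/(o - 12) = 2 - (11 + v)/(-12 + o))
((j(-5) - 54) + U(11, -12))*(-97) = ((-5 - 54) + (-35 - 1*(-12) + 2*11)/(-12 + 11))*(-97) = (-59 + (-35 + 12 + 22)/(-1))*(-97) = (-59 - 1*(-1))*(-97) = (-59 + 1)*(-97) = -58*(-97) = 5626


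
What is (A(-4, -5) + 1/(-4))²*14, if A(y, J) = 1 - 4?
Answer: 1183/8 ≈ 147.88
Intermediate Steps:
A(y, J) = -3
(A(-4, -5) + 1/(-4))²*14 = (-3 + 1/(-4))²*14 = (-3 + 1*(-¼))²*14 = (-3 - ¼)²*14 = (-13/4)²*14 = (169/16)*14 = 1183/8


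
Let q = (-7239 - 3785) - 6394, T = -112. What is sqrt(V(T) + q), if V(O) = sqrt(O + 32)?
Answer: sqrt(-17418 + 4*I*sqrt(5)) ≈ 0.0339 + 131.98*I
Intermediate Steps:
V(O) = sqrt(32 + O)
q = -17418 (q = -11024 - 6394 = -17418)
sqrt(V(T) + q) = sqrt(sqrt(32 - 112) - 17418) = sqrt(sqrt(-80) - 17418) = sqrt(4*I*sqrt(5) - 17418) = sqrt(-17418 + 4*I*sqrt(5))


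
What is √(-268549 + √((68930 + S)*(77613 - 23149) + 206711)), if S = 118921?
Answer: √(-268549 + 5*√409252943) ≈ 409.14*I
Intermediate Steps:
√(-268549 + √((68930 + S)*(77613 - 23149) + 206711)) = √(-268549 + √((68930 + 118921)*(77613 - 23149) + 206711)) = √(-268549 + √(187851*54464 + 206711)) = √(-268549 + √(10231116864 + 206711)) = √(-268549 + √10231323575) = √(-268549 + 5*√409252943)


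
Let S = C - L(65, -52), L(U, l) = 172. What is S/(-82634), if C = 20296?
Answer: -10062/41317 ≈ -0.24353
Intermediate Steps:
S = 20124 (S = 20296 - 1*172 = 20296 - 172 = 20124)
S/(-82634) = 20124/(-82634) = 20124*(-1/82634) = -10062/41317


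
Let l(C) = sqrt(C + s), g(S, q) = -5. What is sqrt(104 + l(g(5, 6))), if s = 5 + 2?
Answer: sqrt(104 + sqrt(2)) ≈ 10.267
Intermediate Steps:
s = 7
l(C) = sqrt(7 + C) (l(C) = sqrt(C + 7) = sqrt(7 + C))
sqrt(104 + l(g(5, 6))) = sqrt(104 + sqrt(7 - 5)) = sqrt(104 + sqrt(2))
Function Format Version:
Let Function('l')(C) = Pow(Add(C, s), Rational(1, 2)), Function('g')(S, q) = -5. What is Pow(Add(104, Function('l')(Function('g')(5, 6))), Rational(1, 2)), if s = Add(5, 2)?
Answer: Pow(Add(104, Pow(2, Rational(1, 2))), Rational(1, 2)) ≈ 10.267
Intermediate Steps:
s = 7
Function('l')(C) = Pow(Add(7, C), Rational(1, 2)) (Function('l')(C) = Pow(Add(C, 7), Rational(1, 2)) = Pow(Add(7, C), Rational(1, 2)))
Pow(Add(104, Function('l')(Function('g')(5, 6))), Rational(1, 2)) = Pow(Add(104, Pow(Add(7, -5), Rational(1, 2))), Rational(1, 2)) = Pow(Add(104, Pow(2, Rational(1, 2))), Rational(1, 2))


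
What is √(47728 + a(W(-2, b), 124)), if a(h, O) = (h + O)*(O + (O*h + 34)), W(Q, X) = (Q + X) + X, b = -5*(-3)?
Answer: 8*√9367 ≈ 774.27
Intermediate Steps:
b = 15
W(Q, X) = Q + 2*X
a(h, O) = (O + h)*(34 + O + O*h) (a(h, O) = (O + h)*(O + (34 + O*h)) = (O + h)*(34 + O + O*h))
√(47728 + a(W(-2, b), 124)) = √(47728 + (124² + 34*124 + 34*(-2 + 2*15) + 124*(-2 + 2*15) + 124*(-2 + 2*15)² + (-2 + 2*15)*124²)) = √(47728 + (15376 + 4216 + 34*(-2 + 30) + 124*(-2 + 30) + 124*(-2 + 30)² + (-2 + 30)*15376)) = √(47728 + (15376 + 4216 + 34*28 + 124*28 + 124*28² + 28*15376)) = √(47728 + (15376 + 4216 + 952 + 3472 + 124*784 + 430528)) = √(47728 + (15376 + 4216 + 952 + 3472 + 97216 + 430528)) = √(47728 + 551760) = √599488 = 8*√9367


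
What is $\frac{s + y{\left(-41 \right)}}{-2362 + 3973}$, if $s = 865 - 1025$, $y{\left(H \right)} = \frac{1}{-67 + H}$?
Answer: $- \frac{17281}{173988} \approx -0.099323$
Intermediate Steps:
$s = -160$
$\frac{s + y{\left(-41 \right)}}{-2362 + 3973} = \frac{-160 + \frac{1}{-67 - 41}}{-2362 + 3973} = \frac{-160 + \frac{1}{-108}}{1611} = \left(-160 - \frac{1}{108}\right) \frac{1}{1611} = \left(- \frac{17281}{108}\right) \frac{1}{1611} = - \frac{17281}{173988}$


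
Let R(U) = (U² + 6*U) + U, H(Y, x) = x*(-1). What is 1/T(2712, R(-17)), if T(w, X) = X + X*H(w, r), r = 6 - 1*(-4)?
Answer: -1/1530 ≈ -0.00065359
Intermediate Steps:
r = 10 (r = 6 + 4 = 10)
H(Y, x) = -x
R(U) = U² + 7*U
T(w, X) = -9*X (T(w, X) = X + X*(-1*10) = X + X*(-10) = X - 10*X = -9*X)
1/T(2712, R(-17)) = 1/(-(-153)*(7 - 17)) = 1/(-(-153)*(-10)) = 1/(-9*170) = 1/(-1530) = -1/1530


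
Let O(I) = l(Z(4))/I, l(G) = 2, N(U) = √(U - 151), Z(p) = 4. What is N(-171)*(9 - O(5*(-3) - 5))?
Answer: 91*I*√322/10 ≈ 163.29*I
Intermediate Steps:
N(U) = √(-151 + U)
O(I) = 2/I
N(-171)*(9 - O(5*(-3) - 5)) = √(-151 - 171)*(9 - 2/(5*(-3) - 5)) = √(-322)*(9 - 2/(-15 - 5)) = (I*√322)*(9 - 2/(-20)) = (I*√322)*(9 - 2*(-1)/20) = (I*√322)*(9 - 1*(-⅒)) = (I*√322)*(9 + ⅒) = (I*√322)*(91/10) = 91*I*√322/10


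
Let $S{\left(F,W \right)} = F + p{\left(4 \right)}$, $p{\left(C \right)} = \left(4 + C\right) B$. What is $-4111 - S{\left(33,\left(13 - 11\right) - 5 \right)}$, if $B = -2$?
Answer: $-4128$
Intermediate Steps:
$p{\left(C \right)} = -8 - 2 C$ ($p{\left(C \right)} = \left(4 + C\right) \left(-2\right) = -8 - 2 C$)
$S{\left(F,W \right)} = -16 + F$ ($S{\left(F,W \right)} = F - 16 = -16 + F$)
$-4111 - S{\left(33,\left(13 - 11\right) - 5 \right)} = -4111 - \left(-16 + 33\right) = -4111 - 17 = -4128$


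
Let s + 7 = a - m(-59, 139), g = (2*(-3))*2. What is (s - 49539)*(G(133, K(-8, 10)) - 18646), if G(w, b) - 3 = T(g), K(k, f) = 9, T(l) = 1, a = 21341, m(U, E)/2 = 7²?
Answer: 527624526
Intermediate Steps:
m(U, E) = 98 (m(U, E) = 2*7² = 2*49 = 98)
g = -12 (g = -6*2 = -12)
G(w, b) = 4 (G(w, b) = 3 + 1 = 4)
s = 21236 (s = -7 + (21341 - 1*98) = -7 + (21341 - 98) = -7 + 21243 = 21236)
(s - 49539)*(G(133, K(-8, 10)) - 18646) = (21236 - 49539)*(4 - 18646) = -28303*(-18642) = 527624526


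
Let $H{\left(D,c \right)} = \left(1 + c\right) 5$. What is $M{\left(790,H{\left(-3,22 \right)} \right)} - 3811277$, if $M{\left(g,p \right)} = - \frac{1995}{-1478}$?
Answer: $- \frac{5633065411}{1478} \approx -3.8113 \cdot 10^{6}$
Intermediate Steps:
$H{\left(D,c \right)} = 5 + 5 c$
$M{\left(g,p \right)} = \frac{1995}{1478}$ ($M{\left(g,p \right)} = \left(-1995\right) \left(- \frac{1}{1478}\right) = \frac{1995}{1478}$)
$M{\left(790,H{\left(-3,22 \right)} \right)} - 3811277 = \frac{1995}{1478} - 3811277 = - \frac{5633065411}{1478}$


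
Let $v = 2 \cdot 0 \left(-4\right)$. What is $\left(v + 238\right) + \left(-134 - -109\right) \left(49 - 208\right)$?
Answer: $4213$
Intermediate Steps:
$v = 0$ ($v = 0 \left(-4\right) = 0$)
$\left(v + 238\right) + \left(-134 - -109\right) \left(49 - 208\right) = \left(0 + 238\right) + \left(-134 - -109\right) \left(49 - 208\right) = 238 + \left(-134 + 109\right) \left(49 - 208\right) = 238 - -3975 = 238 + 3975 = 4213$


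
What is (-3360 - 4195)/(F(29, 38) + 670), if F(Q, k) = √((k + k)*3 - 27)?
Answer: -75550/6697 + 7555*√201/448699 ≈ -11.042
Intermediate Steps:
F(Q, k) = √(-27 + 6*k) (F(Q, k) = √((2*k)*3 - 27) = √(6*k - 27) = √(-27 + 6*k))
(-3360 - 4195)/(F(29, 38) + 670) = (-3360 - 4195)/(√(-27 + 6*38) + 670) = -7555/(√(-27 + 228) + 670) = -7555/(√201 + 670) = -7555/(670 + √201)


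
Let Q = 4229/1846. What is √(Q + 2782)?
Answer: 3*√1054230294/1846 ≈ 52.766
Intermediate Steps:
Q = 4229/1846 (Q = 4229*(1/1846) = 4229/1846 ≈ 2.2909)
√(Q + 2782) = √(4229/1846 + 2782) = √(5139801/1846) = 3*√1054230294/1846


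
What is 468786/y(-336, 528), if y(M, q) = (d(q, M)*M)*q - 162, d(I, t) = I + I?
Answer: -78131/31223835 ≈ -0.0025023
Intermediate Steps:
d(I, t) = 2*I
y(M, q) = -162 + 2*M*q² (y(M, q) = ((2*q)*M)*q - 162 = (2*M*q)*q - 162 = 2*M*q² - 162 = -162 + 2*M*q²)
468786/y(-336, 528) = 468786/(-162 + 2*(-336)*528²) = 468786/(-162 + 2*(-336)*278784) = 468786/(-162 - 187342848) = 468786/(-187343010) = 468786*(-1/187343010) = -78131/31223835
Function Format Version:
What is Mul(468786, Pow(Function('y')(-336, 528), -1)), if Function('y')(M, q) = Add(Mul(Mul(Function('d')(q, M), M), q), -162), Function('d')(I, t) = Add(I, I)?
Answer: Rational(-78131, 31223835) ≈ -0.0025023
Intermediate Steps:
Function('d')(I, t) = Mul(2, I)
Function('y')(M, q) = Add(-162, Mul(2, M, Pow(q, 2))) (Function('y')(M, q) = Add(Mul(Mul(Mul(2, q), M), q), -162) = Add(Mul(Mul(2, M, q), q), -162) = Add(Mul(2, M, Pow(q, 2)), -162) = Add(-162, Mul(2, M, Pow(q, 2))))
Mul(468786, Pow(Function('y')(-336, 528), -1)) = Mul(468786, Pow(Add(-162, Mul(2, -336, Pow(528, 2))), -1)) = Mul(468786, Pow(Add(-162, Mul(2, -336, 278784)), -1)) = Mul(468786, Pow(Add(-162, -187342848), -1)) = Mul(468786, Pow(-187343010, -1)) = Mul(468786, Rational(-1, 187343010)) = Rational(-78131, 31223835)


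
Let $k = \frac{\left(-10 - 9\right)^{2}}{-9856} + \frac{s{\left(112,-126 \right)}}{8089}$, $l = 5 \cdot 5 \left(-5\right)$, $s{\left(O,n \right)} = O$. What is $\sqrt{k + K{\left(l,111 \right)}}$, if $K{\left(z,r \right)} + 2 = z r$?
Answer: $\frac{5 i \sqrt{55127383365341210}}{9965648} \approx 117.8 i$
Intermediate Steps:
$l = -125$ ($l = 25 \left(-5\right) = -125$)
$K{\left(z,r \right)} = -2 + r z$ ($K{\left(z,r \right)} = -2 + z r = -2 + r z$)
$k = - \frac{1816257}{79725184}$ ($k = \frac{\left(-10 - 9\right)^{2}}{-9856} + \frac{112}{8089} = \left(-19\right)^{2} \left(- \frac{1}{9856}\right) + 112 \cdot \frac{1}{8089} = 361 \left(- \frac{1}{9856}\right) + \frac{112}{8089} = - \frac{361}{9856} + \frac{112}{8089} = - \frac{1816257}{79725184} \approx -0.022781$)
$\sqrt{k + K{\left(l,111 \right)}} = \sqrt{- \frac{1816257}{79725184} + \left(-2 + 111 \left(-125\right)\right)} = \sqrt{- \frac{1816257}{79725184} - 13877} = \sqrt{- \frac{1106348194625}{79725184}} = \frac{5 i \sqrt{55127383365341210}}{9965648}$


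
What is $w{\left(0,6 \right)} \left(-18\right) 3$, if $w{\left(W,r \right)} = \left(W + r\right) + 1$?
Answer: $-378$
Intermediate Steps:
$w{\left(W,r \right)} = 1 + W + r$
$w{\left(0,6 \right)} \left(-18\right) 3 = \left(1 + 0 + 6\right) \left(-18\right) 3 = 7 \left(-18\right) 3 = \left(-126\right) 3 = -378$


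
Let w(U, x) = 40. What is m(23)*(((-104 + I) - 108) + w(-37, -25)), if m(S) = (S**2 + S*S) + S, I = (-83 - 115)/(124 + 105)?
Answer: -42792466/229 ≈ -1.8687e+5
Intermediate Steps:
I = -198/229 ≈ -0.86463
m(S) = S + 2*S**2 (m(S) = (S**2 + S**2) + S = 2*S**2 + S = S + 2*S**2)
m(23)*(((-104 + I) - 108) + w(-37, -25)) = (23*(1 + 2*23))*(((-104 - 198/229) - 108) + 40) = (23*(1 + 46))*((-24014/229 - 108) + 40) = (23*47)*(-48746/229 + 40) = 1081*(-39586/229) = -42792466/229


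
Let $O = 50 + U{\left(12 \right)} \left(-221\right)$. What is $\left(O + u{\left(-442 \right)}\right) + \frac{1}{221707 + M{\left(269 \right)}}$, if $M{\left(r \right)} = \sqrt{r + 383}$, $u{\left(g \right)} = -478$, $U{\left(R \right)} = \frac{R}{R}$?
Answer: $- \frac{31900941363146}{49153993197} - \frac{2 \sqrt{163}}{49153993197} \approx -649.0$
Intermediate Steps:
$U{\left(R \right)} = 1$
$M{\left(r \right)} = \sqrt{383 + r}$
$O = -171$ ($O = 50 + 1 \left(-221\right) = 50 - 221 = -171$)
$\left(O + u{\left(-442 \right)}\right) + \frac{1}{221707 + M{\left(269 \right)}} = \left(-171 - 478\right) + \frac{1}{221707 + \sqrt{383 + 269}} = -649 + \frac{1}{221707 + \sqrt{652}} = -649 + \frac{1}{221707 + 2 \sqrt{163}}$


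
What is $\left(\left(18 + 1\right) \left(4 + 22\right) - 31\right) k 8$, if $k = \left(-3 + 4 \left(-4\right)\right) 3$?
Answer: $-211128$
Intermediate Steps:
$k = -57$ ($k = \left(-3 - 16\right) 3 = \left(-19\right) 3 = -57$)
$\left(\left(18 + 1\right) \left(4 + 22\right) - 31\right) k 8 = \left(\left(18 + 1\right) \left(4 + 22\right) - 31\right) \left(-57\right) 8 = \left(19 \cdot 26 - 31\right) \left(-57\right) 8 = \left(494 - 31\right) \left(-57\right) 8 = 463 \left(-57\right) 8 = \left(-26391\right) 8 = -211128$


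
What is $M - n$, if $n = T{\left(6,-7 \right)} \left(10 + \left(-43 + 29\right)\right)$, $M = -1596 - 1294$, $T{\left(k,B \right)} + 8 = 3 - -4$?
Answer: $-2894$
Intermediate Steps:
$T{\left(k,B \right)} = -1$ ($T{\left(k,B \right)} = -8 + \left(3 - -4\right) = -8 + \left(3 + 4\right) = -8 + 7 = -1$)
$M = -2890$
$n = 4$ ($n = - (10 + \left(-43 + 29\right)) = - (10 - 14) = \left(-1\right) \left(-4\right) = 4$)
$M - n = -2890 - 4 = -2894$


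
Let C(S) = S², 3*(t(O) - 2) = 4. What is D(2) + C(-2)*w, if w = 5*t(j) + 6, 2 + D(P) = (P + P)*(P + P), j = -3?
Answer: 314/3 ≈ 104.67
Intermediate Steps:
t(O) = 10/3 (t(O) = 2 + (⅓)*4 = 2 + 4/3 = 10/3)
D(P) = -2 + 4*P² (D(P) = -2 + (P + P)*(P + P) = -2 + (2*P)*(2*P) = -2 + 4*P²)
w = 68/3 (w = 5*(10/3) + 6 = 50/3 + 6 = 68/3 ≈ 22.667)
D(2) + C(-2)*w = (-2 + 4*2²) + (-2)²*(68/3) = (-2 + 4*4) + 4*(68/3) = (-2 + 16) + 272/3 = 14 + 272/3 = 314/3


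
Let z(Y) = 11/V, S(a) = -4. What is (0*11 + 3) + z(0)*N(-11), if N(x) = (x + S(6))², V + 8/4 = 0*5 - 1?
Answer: -822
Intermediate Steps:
V = -3 (V = -2 + (0*5 - 1) = -2 + (0 - 1) = -2 - 1 = -3)
N(x) = (-4 + x)² (N(x) = (x - 4)² = (-4 + x)²)
z(Y) = -11/3 (z(Y) = 11/(-3) = 11*(-⅓) = -11/3)
(0*11 + 3) + z(0)*N(-11) = (0*11 + 3) - 11*(-4 - 11)²/3 = (0 + 3) - 11/3*(-15)² = 3 - 11/3*225 = 3 - 825 = -822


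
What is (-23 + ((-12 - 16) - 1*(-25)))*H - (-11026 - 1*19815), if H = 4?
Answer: 30737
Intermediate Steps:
(-23 + ((-12 - 16) - 1*(-25)))*H - (-11026 - 1*19815) = (-23 + ((-12 - 16) - 1*(-25)))*4 - (-11026 - 1*19815) = (-23 + (-28 + 25))*4 - (-11026 - 19815) = (-23 - 3)*4 - 1*(-30841) = -26*4 + 30841 = -104 + 30841 = 30737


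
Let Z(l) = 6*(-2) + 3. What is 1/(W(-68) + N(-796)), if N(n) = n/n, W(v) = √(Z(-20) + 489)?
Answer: -1/479 + 4*√30/479 ≈ 0.043651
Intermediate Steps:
Z(l) = -9 (Z(l) = -12 + 3 = -9)
W(v) = 4*√30 (W(v) = √(-9 + 489) = √480 = 4*√30)
N(n) = 1
1/(W(-68) + N(-796)) = 1/(4*√30 + 1) = 1/(1 + 4*√30)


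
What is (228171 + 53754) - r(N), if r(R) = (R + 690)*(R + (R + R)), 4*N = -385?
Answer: 7253925/16 ≈ 4.5337e+5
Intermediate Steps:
N = -385/4 (N = (¼)*(-385) = -385/4 ≈ -96.250)
r(R) = 3*R*(690 + R) (r(R) = (690 + R)*(R + 2*R) = (690 + R)*(3*R) = 3*R*(690 + R))
(228171 + 53754) - r(N) = (228171 + 53754) - 3*(-385)*(690 - 385/4)/4 = 281925 - 3*(-385)*2375/(4*4) = 281925 - 1*(-2743125/16) = 281925 + 2743125/16 = 7253925/16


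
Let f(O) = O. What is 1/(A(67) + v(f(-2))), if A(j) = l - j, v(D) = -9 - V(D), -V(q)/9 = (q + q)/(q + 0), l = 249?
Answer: 1/191 ≈ 0.0052356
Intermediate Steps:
V(q) = -18 (V(q) = -9*(q + q)/(q + 0) = -9*2*q/q = -9*2 = -18)
v(D) = 9 (v(D) = -9 - 1*(-18) = -9 + 18 = 9)
A(j) = 249 - j
1/(A(67) + v(f(-2))) = 1/((249 - 1*67) + 9) = 1/((249 - 67) + 9) = 1/(182 + 9) = 1/191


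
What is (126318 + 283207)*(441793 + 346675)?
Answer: 322897357700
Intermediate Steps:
(126318 + 283207)*(441793 + 346675) = 409525*788468 = 322897357700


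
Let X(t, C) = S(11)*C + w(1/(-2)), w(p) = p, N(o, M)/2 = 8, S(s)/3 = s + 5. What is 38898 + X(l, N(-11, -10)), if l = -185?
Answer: 79331/2 ≈ 39666.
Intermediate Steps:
S(s) = 15 + 3*s (S(s) = 3*(s + 5) = 3*(5 + s) = 15 + 3*s)
N(o, M) = 16 (N(o, M) = 2*8 = 16)
X(t, C) = -1/2 + 48*C (X(t, C) = (15 + 3*11)*C + 1/(-2) = (15 + 33)*C - 1/2 = 48*C - 1/2 = -1/2 + 48*C)
38898 + X(l, N(-11, -10)) = 38898 + (-1/2 + 48*16) = 38898 + (-1/2 + 768) = 38898 + 1535/2 = 79331/2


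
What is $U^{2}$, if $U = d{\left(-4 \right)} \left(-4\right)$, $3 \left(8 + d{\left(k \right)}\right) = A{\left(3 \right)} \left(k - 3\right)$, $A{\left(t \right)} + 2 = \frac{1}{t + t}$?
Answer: $\frac{17956}{81} \approx 221.68$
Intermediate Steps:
$A{\left(t \right)} = -2 + \frac{1}{2 t}$ ($A{\left(t \right)} = -2 + \frac{1}{t + t} = -2 + \frac{1}{2 t}$)
$d{\left(k \right)} = - \frac{37}{6} - \frac{11 k}{18}$ ($d{\left(k \right)} = -8 + \frac{\left(-2 + \frac{1}{2 \cdot 3}\right) \left(k - 3\right)}{3} = -8 + \frac{\left(-2 + \frac{1}{2} \cdot \frac{1}{3}\right) \left(-3 + k\right)}{3} = -8 + \frac{\left(-2 + \frac{1}{6}\right) \left(-3 + k\right)}{3} = -8 + \frac{\left(- \frac{11}{6}\right) \left(-3 + k\right)}{3} = -8 + \frac{\frac{11}{2} - \frac{11 k}{6}}{3} = -8 - \left(- \frac{11}{6} + \frac{11 k}{18}\right) = - \frac{37}{6} - \frac{11 k}{18}$)
$U = \frac{134}{9}$ ($U = \left(- \frac{37}{6} - - \frac{22}{9}\right) \left(-4\right) = \left(- \frac{37}{6} + \frac{22}{9}\right) \left(-4\right) = \left(- \frac{67}{18}\right) \left(-4\right) = \frac{134}{9} \approx 14.889$)
$U^{2} = \left(\frac{134}{9}\right)^{2} = \frac{17956}{81}$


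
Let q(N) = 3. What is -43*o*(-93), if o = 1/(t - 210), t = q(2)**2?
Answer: -1333/67 ≈ -19.896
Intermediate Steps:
t = 9 (t = 3**2 = 9)
o = -1/201 (o = 1/(9 - 210) = 1/(-201) = -1/201 ≈ -0.0049751)
-43*o*(-93) = -43*(-1/201)*(-93) = (43/201)*(-93) = -1333/67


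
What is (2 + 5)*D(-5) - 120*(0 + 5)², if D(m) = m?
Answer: -3035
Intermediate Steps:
(2 + 5)*D(-5) - 120*(0 + 5)² = (2 + 5)*(-5) - 120*(0 + 5)² = 7*(-5) - 120*5² = -35 - 120*25 = -35 - 3000 = -3035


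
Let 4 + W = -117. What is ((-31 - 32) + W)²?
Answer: 33856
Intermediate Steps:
W = -121 (W = -4 - 117 = -121)
((-31 - 32) + W)² = ((-31 - 32) - 121)² = (-63 - 121)² = (-184)² = 33856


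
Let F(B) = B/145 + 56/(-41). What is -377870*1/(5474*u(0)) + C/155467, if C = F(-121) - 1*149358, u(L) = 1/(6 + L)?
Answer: -1050170842469317/2529675849155 ≈ -415.14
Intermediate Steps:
F(B) = -56/41 + B/145 (F(B) = B*(1/145) + 56*(-1/41) = B/145 - 56/41 = -56/41 + B/145)
C = -887946391/5945 (C = (-56/41 + (1/145)*(-121)) - 1*149358 = (-56/41 - 121/145) - 149358 = -13081/5945 - 149358 = -887946391/5945 ≈ -1.4936e+5)
-377870*1/(5474*u(0)) + C/155467 = -377870/(5474/(6 + 0)) - 887946391/5945/155467 = -377870/(5474/6) - 887946391/5945*1/155467 = -377870/(5474*(1/6)) - 887946391/924251315 = -377870/2737/3 - 887946391/924251315 = -377870*3/2737 - 887946391/924251315 = -1133610/2737 - 887946391/924251315 = -1050170842469317/2529675849155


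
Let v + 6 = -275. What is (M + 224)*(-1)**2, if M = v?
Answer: -57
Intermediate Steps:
v = -281 (v = -6 - 275 = -281)
M = -281
(M + 224)*(-1)**2 = (-281 + 224)*(-1)**2 = -57*1 = -57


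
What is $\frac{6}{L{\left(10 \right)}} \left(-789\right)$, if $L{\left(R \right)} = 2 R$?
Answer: $- \frac{2367}{10} \approx -236.7$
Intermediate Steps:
$\frac{6}{L{\left(10 \right)}} \left(-789\right) = \frac{6}{2 \cdot 10} \left(-789\right) = \frac{6}{20} \left(-789\right) = 6 \cdot \frac{1}{20} \left(-789\right) = \frac{3}{10} \left(-789\right) = - \frac{2367}{10}$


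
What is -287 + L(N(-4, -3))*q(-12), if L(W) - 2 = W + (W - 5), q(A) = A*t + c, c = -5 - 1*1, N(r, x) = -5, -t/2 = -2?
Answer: 415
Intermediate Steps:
t = 4 (t = -2*(-2) = 4)
c = -6 (c = -5 - 1 = -6)
q(A) = -6 + 4*A (q(A) = A*4 - 6 = 4*A - 6 = -6 + 4*A)
L(W) = -3 + 2*W (L(W) = 2 + (W + (W - 5)) = 2 + (W + (-5 + W)) = 2 + (-5 + 2*W) = -3 + 2*W)
-287 + L(N(-4, -3))*q(-12) = -287 + (-3 + 2*(-5))*(-6 + 4*(-12)) = -287 + (-3 - 10)*(-6 - 48) = -287 - 13*(-54) = -287 + 702 = 415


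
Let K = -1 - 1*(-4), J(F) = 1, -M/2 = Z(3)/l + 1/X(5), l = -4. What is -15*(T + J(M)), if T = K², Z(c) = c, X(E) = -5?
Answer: -150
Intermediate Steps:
M = 19/10 (M = -2*(3/(-4) + 1/(-5)) = -2*(3*(-¼) + 1*(-⅕)) = -2*(-¾ - ⅕) = -2*(-19/20) = 19/10 ≈ 1.9000)
K = 3 (K = -1 + 4 = 3)
T = 9 (T = 3² = 9)
-15*(T + J(M)) = -15*(9 + 1) = -15*10 = -150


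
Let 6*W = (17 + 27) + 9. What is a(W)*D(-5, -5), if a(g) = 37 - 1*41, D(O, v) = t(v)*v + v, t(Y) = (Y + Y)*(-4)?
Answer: 820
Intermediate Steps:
t(Y) = -8*Y (t(Y) = (2*Y)*(-4) = -8*Y)
D(O, v) = v - 8*v² (D(O, v) = (-8*v)*v + v = -8*v² + v = v - 8*v²)
W = 53/6 (W = ((17 + 27) + 9)/6 = (44 + 9)/6 = (⅙)*53 = 53/6 ≈ 8.8333)
a(g) = -4 (a(g) = 37 - 41 = -4)
a(W)*D(-5, -5) = -(-20)*(1 - 8*(-5)) = -(-20)*(1 + 40) = -(-20)*41 = -4*(-205) = 820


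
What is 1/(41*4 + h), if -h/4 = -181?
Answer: 1/888 ≈ 0.0011261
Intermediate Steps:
h = 724 (h = -4*(-181) = 724)
1/(41*4 + h) = 1/(41*4 + 724) = 1/(164 + 724) = 1/888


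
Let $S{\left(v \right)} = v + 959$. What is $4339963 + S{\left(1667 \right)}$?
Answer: $4342589$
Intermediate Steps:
$S{\left(v \right)} = 959 + v$
$4339963 + S{\left(1667 \right)} = 4339963 + \left(959 + 1667\right) = 4339963 + 2626 = 4342589$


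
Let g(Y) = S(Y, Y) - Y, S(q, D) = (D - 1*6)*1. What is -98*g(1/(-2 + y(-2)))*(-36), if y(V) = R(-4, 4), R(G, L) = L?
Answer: -21168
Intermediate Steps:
y(V) = 4
S(q, D) = -6 + D (S(q, D) = (D - 6)*1 = (-6 + D)*1 = -6 + D)
g(Y) = -6 (g(Y) = (-6 + Y) - Y = -6)
-98*g(1/(-2 + y(-2)))*(-36) = -98*(-6)*(-36) = 588*(-36) = -21168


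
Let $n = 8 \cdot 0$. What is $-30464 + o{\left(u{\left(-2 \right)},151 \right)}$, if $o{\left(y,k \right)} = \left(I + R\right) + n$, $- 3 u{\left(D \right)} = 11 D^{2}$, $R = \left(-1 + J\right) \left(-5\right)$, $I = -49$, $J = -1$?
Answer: $-30503$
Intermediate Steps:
$n = 0$
$R = 10$ ($R = \left(-1 - 1\right) \left(-5\right) = \left(-2\right) \left(-5\right) = 10$)
$u{\left(D \right)} = - \frac{11 D^{2}}{3}$
$o{\left(y,k \right)} = -39$ ($o{\left(y,k \right)} = \left(-49 + 10\right) + 0 = -39 + 0 = -39$)
$-30464 + o{\left(u{\left(-2 \right)},151 \right)} = -30464 - 39 = -30503$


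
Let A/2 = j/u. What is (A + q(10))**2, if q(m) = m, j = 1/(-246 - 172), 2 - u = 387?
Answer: 647463231801/6474616225 ≈ 100.00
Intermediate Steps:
u = -385 (u = 2 - 1*387 = 2 - 387 = -385)
j = -1/418 (j = 1/(-418) = -1/418 ≈ -0.0023923)
A = 1/80465 (A = 2*(-1/418/(-385)) = 2*(-1/418*(-1/385)) = 2*(1/160930) = 1/80465 ≈ 1.2428e-5)
(A + q(10))**2 = (1/80465 + 10)**2 = (804651/80465)**2 = 647463231801/6474616225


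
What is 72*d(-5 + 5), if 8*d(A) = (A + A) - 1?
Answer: -9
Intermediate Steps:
d(A) = -⅛ + A/4 (d(A) = ((A + A) - 1)/8 = (2*A - 1)/8 = (-1 + 2*A)/8 = -⅛ + A/4)
72*d(-5 + 5) = 72*(-⅛ + (-5 + 5)/4) = 72*(-⅛ + (¼)*0) = 72*(-⅛ + 0) = 72*(-⅛) = -9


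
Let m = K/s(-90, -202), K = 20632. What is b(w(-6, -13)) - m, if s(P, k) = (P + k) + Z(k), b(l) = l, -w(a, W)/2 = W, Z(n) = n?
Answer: 16738/247 ≈ 67.765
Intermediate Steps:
w(a, W) = -2*W
s(P, k) = P + 2*k (s(P, k) = (P + k) + k = P + 2*k)
m = -10316/247 (m = 20632/(-90 + 2*(-202)) = 20632/(-90 - 404) = 20632/(-494) = 20632*(-1/494) = -10316/247 ≈ -41.765)
b(w(-6, -13)) - m = -2*(-13) - 1*(-10316/247) = 26 + 10316/247 = 16738/247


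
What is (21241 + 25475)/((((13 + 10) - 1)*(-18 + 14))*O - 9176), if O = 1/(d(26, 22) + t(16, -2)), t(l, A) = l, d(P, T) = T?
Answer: -221901/43597 ≈ -5.0898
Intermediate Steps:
O = 1/38 (O = 1/(22 + 16) = 1/38 ≈ 0.026316)
(21241 + 25475)/((((13 + 10) - 1)*(-18 + 14))*O - 9176) = (21241 + 25475)/((((13 + 10) - 1)*(-18 + 14))*(1/38) - 9176) = 46716/(((23 - 1)*(-4))*(1/38) - 9176) = 46716/((22*(-4))*(1/38) - 9176) = 46716/(-88*1/38 - 9176) = 46716/(-44/19 - 9176) = 46716/(-174388/19) = 46716*(-19/174388) = -221901/43597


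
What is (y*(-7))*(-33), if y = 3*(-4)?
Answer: -2772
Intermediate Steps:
y = -12
(y*(-7))*(-33) = -12*(-7)*(-33) = 84*(-33) = -2772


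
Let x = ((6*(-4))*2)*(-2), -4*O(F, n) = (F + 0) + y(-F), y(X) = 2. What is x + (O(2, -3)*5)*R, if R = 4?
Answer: 76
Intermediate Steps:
O(F, n) = -½ - F/4 (O(F, n) = -((F + 0) + 2)/4 = -(F + 2)/4 = -(2 + F)/4 = -½ - F/4)
x = 96 (x = -24*2*(-2) = -48*(-2) = 96)
x + (O(2, -3)*5)*R = 96 + ((-½ - ¼*2)*5)*4 = 96 + ((-½ - ½)*5)*4 = 96 - 1*5*4 = 96 - 5*4 = 96 - 20 = 76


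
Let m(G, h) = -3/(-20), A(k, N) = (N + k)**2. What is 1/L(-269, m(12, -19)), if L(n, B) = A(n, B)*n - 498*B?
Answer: -400/7777392581 ≈ -5.1431e-8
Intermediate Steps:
m(G, h) = 3/20 (m(G, h) = -3*(-1/20) = 3/20)
L(n, B) = -498*B + n*(B + n)**2 (L(n, B) = (B + n)**2*n - 498*B = n*(B + n)**2 - 498*B = -498*B + n*(B + n)**2)
1/L(-269, m(12, -19)) = 1/(-498*3/20 - 269*(3/20 - 269)**2) = 1/(-747/10 - 269*(-5377/20)**2) = 1/(-747/10 - 269*28912129/400) = 1/(-747/10 - 7777362701/400) = 1/(-7777392581/400) = -400/7777392581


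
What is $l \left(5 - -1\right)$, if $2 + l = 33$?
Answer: $186$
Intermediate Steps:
$l = 31$ ($l = -2 + 33 = 31$)
$l \left(5 - -1\right) = 31 \left(5 - -1\right) = 31 \left(5 + \left(-72 + 73\right)\right) = 31 \left(5 + 1\right) = 31 \cdot 6 = 186$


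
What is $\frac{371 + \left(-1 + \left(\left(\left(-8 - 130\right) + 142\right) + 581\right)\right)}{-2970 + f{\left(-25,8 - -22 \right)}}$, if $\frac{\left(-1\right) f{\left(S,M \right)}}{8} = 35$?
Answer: $- \frac{191}{650} \approx -0.29385$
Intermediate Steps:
$f{\left(S,M \right)} = -280$ ($f{\left(S,M \right)} = \left(-8\right) 35 = -280$)
$\frac{371 + \left(-1 + \left(\left(\left(-8 - 130\right) + 142\right) + 581\right)\right)}{-2970 + f{\left(-25,8 - -22 \right)}} = \frac{371 + \left(-1 + \left(\left(\left(-8 - 130\right) + 142\right) + 581\right)\right)}{-2970 - 280} = \frac{371 + \left(-1 + \left(\left(\left(-8 - 130\right) + 142\right) + 581\right)\right)}{-3250} = \left(371 + \left(-1 + \left(\left(-138 + 142\right) + 581\right)\right)\right) \left(- \frac{1}{3250}\right) = \left(371 + \left(-1 + \left(4 + 581\right)\right)\right) \left(- \frac{1}{3250}\right) = \left(371 + \left(-1 + 585\right)\right) \left(- \frac{1}{3250}\right) = \left(371 + 584\right) \left(- \frac{1}{3250}\right) = 955 \left(- \frac{1}{3250}\right) = - \frac{191}{650}$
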